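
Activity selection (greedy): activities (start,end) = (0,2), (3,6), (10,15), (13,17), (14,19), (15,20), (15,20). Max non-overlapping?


Greedy: pick earliest-ending, then skip overlaps.
Selected (4 activities): [(0, 2), (3, 6), (10, 15), (15, 20)]


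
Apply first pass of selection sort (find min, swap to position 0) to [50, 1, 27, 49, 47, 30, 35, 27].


After one pass: [1, 50, 27, 49, 47, 30, 35, 27]


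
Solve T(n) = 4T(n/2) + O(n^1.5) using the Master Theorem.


a=4, b=2, c=1.5. log_2(4)=2 > c=1.5. Case 1: O(n^log_b(a)) = O(n^2)
Complexity: O(n^2)


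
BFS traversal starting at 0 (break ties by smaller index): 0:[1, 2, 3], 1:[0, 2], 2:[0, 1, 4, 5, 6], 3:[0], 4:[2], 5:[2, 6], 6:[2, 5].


BFS queue: start with [0]
Visit order: [0, 1, 2, 3, 4, 5, 6]


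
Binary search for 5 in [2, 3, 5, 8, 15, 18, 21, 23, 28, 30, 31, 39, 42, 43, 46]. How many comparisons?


Search for 5:
[0,14] mid=7 arr[7]=23
[0,6] mid=3 arr[3]=8
[0,2] mid=1 arr[1]=3
[2,2] mid=2 arr[2]=5
Total: 4 comparisons


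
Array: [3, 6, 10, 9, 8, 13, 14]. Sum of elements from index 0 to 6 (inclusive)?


Prefix sums: [0, 3, 9, 19, 28, 36, 49, 63]
Sum[0..6] = prefix[7] - prefix[0] = 63 - 0 = 63


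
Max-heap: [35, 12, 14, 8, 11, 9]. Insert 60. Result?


Append 60: [35, 12, 14, 8, 11, 9, 60]
Bubble up: swap idx 6(60) with idx 2(14); swap idx 2(60) with idx 0(35)
Result: [60, 12, 35, 8, 11, 9, 14]


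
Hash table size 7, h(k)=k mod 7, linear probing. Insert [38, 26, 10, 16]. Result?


Insertions: 38->slot 3; 26->slot 5; 10->slot 4; 16->slot 2
Table: [None, None, 16, 38, 10, 26, None]


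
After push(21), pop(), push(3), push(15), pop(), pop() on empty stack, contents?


push(21) -> [21]
pop() returns 21 -> []
push(3) -> [3]
push(15) -> [3, 15]
pop() returns 15 -> [3]
pop() returns 3 -> []
Final stack (bottom to top): []


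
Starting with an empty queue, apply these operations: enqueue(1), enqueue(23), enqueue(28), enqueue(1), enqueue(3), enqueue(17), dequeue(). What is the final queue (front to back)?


enqueue(1) -> [1]
enqueue(23) -> [1, 23]
enqueue(28) -> [1, 23, 28]
enqueue(1) -> [1, 23, 28, 1]
enqueue(3) -> [1, 23, 28, 1, 3]
enqueue(17) -> [1, 23, 28, 1, 3, 17]
dequeue() returns 1 -> [23, 28, 1, 3, 17]
Final queue (front to back): [23, 28, 1, 3, 17]


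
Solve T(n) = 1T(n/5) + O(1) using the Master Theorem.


a=1, b=5, c=0. log_5(1)=0 = c=0. Case 2: O(n^c log n) = O(log n)
Complexity: O(log n)


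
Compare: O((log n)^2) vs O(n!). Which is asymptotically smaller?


polylogarithmic grows slower than factorial
O((log n)^2) is asymptotically smaller; O(n!) grows faster


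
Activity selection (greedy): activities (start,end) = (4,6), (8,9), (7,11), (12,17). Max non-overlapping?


Greedy: pick earliest-ending, then skip overlaps.
Selected (3 activities): [(4, 6), (8, 9), (12, 17)]


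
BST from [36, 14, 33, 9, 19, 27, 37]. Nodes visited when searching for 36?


BST root = 36
Search for 36: compare at each node
Path: [36]


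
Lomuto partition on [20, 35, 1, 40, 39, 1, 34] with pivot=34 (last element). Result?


Elements <= 34 go left of pivot.
Result: [20, 1, 1, 34, 39, 35, 40], pivot at index 3


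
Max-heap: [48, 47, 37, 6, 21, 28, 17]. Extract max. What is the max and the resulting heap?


Max = 48
Replace root with last, heapify down
Resulting heap: [47, 21, 37, 6, 17, 28]


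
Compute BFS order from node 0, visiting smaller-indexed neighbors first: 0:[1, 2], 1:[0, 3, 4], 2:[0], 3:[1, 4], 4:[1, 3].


BFS queue: start with [0]
Visit order: [0, 1, 2, 3, 4]


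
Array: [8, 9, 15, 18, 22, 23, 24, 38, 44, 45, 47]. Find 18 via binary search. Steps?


Search for 18:
[0,10] mid=5 arr[5]=23
[0,4] mid=2 arr[2]=15
[3,4] mid=3 arr[3]=18
Total: 3 comparisons


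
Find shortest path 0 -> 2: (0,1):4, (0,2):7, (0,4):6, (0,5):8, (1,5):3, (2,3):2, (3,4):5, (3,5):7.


Dijkstra from 0:
Distances: {0: 0, 1: 4, 2: 7, 3: 9, 4: 6, 5: 7}
Shortest distance to 2 = 7, path = [0, 2]


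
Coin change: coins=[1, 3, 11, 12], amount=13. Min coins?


dp[0]=0; dp[i]=1+min(dp[i-c] for c in coins)
...dp[8]=4, dp[9]=3, dp[10]=4, dp[11]=1, dp[12]=1, dp[13]=2
Minimum coins for 13 = 2


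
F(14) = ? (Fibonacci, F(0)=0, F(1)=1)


F(n)=F(n-1)+F(n-2)
...F(12)=144, F(13)=233, F(14)=377


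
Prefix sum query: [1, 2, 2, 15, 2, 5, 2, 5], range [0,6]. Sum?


Prefix sums: [0, 1, 3, 5, 20, 22, 27, 29, 34]
Sum[0..6] = prefix[7] - prefix[0] = 29 - 0 = 29


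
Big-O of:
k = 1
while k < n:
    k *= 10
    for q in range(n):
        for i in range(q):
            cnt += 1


Per nesting level: O(log n) * O(n) * O(n) [triangular over q] = O(n^2 log n)
Complexity: O(n^2 log n)


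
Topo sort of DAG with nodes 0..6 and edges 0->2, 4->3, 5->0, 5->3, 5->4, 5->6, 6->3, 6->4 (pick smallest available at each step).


Kahn's algorithm, process smallest node first
Order: [1, 5, 0, 2, 6, 4, 3]


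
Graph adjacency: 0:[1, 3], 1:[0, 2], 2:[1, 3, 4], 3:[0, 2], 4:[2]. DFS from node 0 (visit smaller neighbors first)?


DFS stack-based: start with [0]
Visit order: [0, 1, 2, 3, 4]


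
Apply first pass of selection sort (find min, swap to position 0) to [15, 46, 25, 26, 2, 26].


After one pass: [2, 46, 25, 26, 15, 26]


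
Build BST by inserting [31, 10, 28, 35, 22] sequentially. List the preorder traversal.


Root = 31; build tree by BST insertion.
Preorder traversal: [31, 10, 28, 22, 35]


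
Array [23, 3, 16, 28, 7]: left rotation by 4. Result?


Left rotate by 4: [7, 23, 3, 16, 28]


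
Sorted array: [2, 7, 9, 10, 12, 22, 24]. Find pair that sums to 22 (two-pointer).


Two pointers: lo=0, hi=6
Found pair: (10, 12) summing to 22


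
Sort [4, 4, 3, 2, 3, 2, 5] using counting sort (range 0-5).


Count array: [0, 0, 2, 2, 2, 1]
Reconstruct: [2, 2, 3, 3, 4, 4, 5]


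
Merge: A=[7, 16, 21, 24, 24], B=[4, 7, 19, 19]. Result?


Compare heads, take smaller each step.
Merged: [4, 7, 7, 16, 19, 19, 21, 24, 24]


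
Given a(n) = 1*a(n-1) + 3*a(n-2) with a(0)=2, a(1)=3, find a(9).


Build bottom-up:
...a(7)=531, a(8)=1233, a(9)=1*1233+3*531=2826


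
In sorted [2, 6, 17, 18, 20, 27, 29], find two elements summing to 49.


Two pointers: lo=0, hi=6
Found pair: (20, 29) summing to 49


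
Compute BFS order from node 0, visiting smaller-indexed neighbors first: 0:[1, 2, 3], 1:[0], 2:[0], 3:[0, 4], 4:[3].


BFS queue: start with [0]
Visit order: [0, 1, 2, 3, 4]


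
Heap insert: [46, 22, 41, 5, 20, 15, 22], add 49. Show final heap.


Append 49: [46, 22, 41, 5, 20, 15, 22, 49]
Bubble up: swap idx 7(49) with idx 3(5); swap idx 3(49) with idx 1(22); swap idx 1(49) with idx 0(46)
Result: [49, 46, 41, 22, 20, 15, 22, 5]


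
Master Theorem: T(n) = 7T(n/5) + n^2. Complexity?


a=7, b=5, c=2. log_5(7)=1.209 < c=2. Case 3: O(n^c) = O(n^2)
Complexity: O(n^2)


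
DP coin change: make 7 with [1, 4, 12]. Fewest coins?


dp[0]=0; dp[i]=1+min(dp[i-c] for c in coins)
...dp[2]=2, dp[3]=3, dp[4]=1, dp[5]=2, dp[6]=3, dp[7]=4
Minimum coins for 7 = 4


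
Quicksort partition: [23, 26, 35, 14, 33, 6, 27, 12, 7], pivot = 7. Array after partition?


Elements <= 7 go left of pivot.
Result: [6, 7, 35, 14, 33, 23, 27, 12, 26], pivot at index 1


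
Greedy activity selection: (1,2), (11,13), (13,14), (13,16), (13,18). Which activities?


Greedy: pick earliest-ending, then skip overlaps.
Selected (3 activities): [(1, 2), (11, 13), (13, 14)]


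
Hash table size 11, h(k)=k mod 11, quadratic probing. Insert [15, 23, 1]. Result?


Insertions: 15->slot 4; 23->slot 1; 1->slot 2
Table: [None, 23, 1, None, 15, None, None, None, None, None, None]


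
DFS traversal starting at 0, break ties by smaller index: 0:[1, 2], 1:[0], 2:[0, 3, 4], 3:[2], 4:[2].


DFS stack-based: start with [0]
Visit order: [0, 1, 2, 3, 4]


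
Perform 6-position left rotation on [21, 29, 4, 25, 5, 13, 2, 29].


Left rotate by 6: [2, 29, 21, 29, 4, 25, 5, 13]


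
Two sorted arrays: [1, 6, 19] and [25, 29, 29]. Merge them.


Compare heads, take smaller each step.
Merged: [1, 6, 19, 25, 29, 29]


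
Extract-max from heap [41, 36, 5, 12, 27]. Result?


Max = 41
Replace root with last, heapify down
Resulting heap: [36, 27, 5, 12]


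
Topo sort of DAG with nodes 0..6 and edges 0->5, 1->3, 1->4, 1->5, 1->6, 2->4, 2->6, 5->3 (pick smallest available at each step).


Kahn's algorithm, process smallest node first
Order: [0, 1, 2, 4, 5, 3, 6]


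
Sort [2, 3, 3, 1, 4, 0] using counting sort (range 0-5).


Count array: [1, 1, 1, 2, 1, 0]
Reconstruct: [0, 1, 2, 3, 3, 4]


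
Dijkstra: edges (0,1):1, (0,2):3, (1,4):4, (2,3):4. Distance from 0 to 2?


Dijkstra from 0:
Distances: {0: 0, 1: 1, 2: 3, 3: 7, 4: 5}
Shortest distance to 2 = 3, path = [0, 2]


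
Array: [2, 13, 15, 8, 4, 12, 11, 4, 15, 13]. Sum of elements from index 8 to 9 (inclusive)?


Prefix sums: [0, 2, 15, 30, 38, 42, 54, 65, 69, 84, 97]
Sum[8..9] = prefix[10] - prefix[8] = 97 - 69 = 28


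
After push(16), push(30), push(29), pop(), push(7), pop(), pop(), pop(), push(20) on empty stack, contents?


push(16) -> [16]
push(30) -> [16, 30]
push(29) -> [16, 30, 29]
pop() returns 29 -> [16, 30]
push(7) -> [16, 30, 7]
pop() returns 7 -> [16, 30]
pop() returns 30 -> [16]
pop() returns 16 -> []
push(20) -> [20]
Final stack (bottom to top): [20]


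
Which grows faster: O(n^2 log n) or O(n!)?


n^2 log n grows slower than factorial
O(n^2 log n) is asymptotically smaller; O(n!) grows faster


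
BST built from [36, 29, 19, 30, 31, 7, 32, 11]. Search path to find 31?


BST root = 36
Search for 31: compare at each node
Path: [36, 29, 30, 31]


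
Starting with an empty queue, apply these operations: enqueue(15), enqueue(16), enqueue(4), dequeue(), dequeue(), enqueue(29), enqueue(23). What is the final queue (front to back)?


enqueue(15) -> [15]
enqueue(16) -> [15, 16]
enqueue(4) -> [15, 16, 4]
dequeue() returns 15 -> [16, 4]
dequeue() returns 16 -> [4]
enqueue(29) -> [4, 29]
enqueue(23) -> [4, 29, 23]
Final queue (front to back): [4, 29, 23]


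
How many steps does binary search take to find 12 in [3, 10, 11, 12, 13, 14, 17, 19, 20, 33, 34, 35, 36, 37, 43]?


Search for 12:
[0,14] mid=7 arr[7]=19
[0,6] mid=3 arr[3]=12
Total: 2 comparisons


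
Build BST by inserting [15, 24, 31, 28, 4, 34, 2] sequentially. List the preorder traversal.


Root = 15; build tree by BST insertion.
Preorder traversal: [15, 4, 2, 24, 31, 28, 34]


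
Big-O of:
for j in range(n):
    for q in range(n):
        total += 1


Per nesting level: O(n) * O(n) = O(n^2)
Complexity: O(n^2)


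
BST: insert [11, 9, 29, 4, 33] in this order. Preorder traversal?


Root = 11; build tree by BST insertion.
Preorder traversal: [11, 9, 4, 29, 33]


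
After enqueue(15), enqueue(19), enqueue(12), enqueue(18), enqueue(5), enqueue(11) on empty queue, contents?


enqueue(15) -> [15]
enqueue(19) -> [15, 19]
enqueue(12) -> [15, 19, 12]
enqueue(18) -> [15, 19, 12, 18]
enqueue(5) -> [15, 19, 12, 18, 5]
enqueue(11) -> [15, 19, 12, 18, 5, 11]
Final queue (front to back): [15, 19, 12, 18, 5, 11]


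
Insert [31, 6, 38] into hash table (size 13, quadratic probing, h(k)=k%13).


Insertions: 31->slot 5; 6->slot 6; 38->slot 12
Table: [None, None, None, None, None, 31, 6, None, None, None, None, None, 38]


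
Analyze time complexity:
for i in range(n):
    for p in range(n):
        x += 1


Per nesting level: O(n) * O(n) = O(n^2)
Complexity: O(n^2)


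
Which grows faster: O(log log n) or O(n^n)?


double-logarithmic grows slower than n^n
O(log log n) is asymptotically smaller; O(n^n) grows faster


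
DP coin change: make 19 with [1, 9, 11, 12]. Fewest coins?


dp[0]=0; dp[i]=1+min(dp[i-c] for c in coins)
...dp[14]=3, dp[15]=4, dp[16]=5, dp[17]=6, dp[18]=2, dp[19]=3
Minimum coins for 19 = 3


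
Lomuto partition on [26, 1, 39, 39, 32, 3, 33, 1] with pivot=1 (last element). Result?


Elements <= 1 go left of pivot.
Result: [1, 1, 39, 39, 32, 3, 33, 26], pivot at index 1


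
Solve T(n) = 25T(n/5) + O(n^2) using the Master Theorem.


a=25, b=5, c=2. log_5(25)=2 = c=2. Case 2: O(n^c log n) = O(n^2 log n)
Complexity: O(n^2 log n)


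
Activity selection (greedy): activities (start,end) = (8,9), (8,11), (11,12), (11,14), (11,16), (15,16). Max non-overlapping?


Greedy: pick earliest-ending, then skip overlaps.
Selected (3 activities): [(8, 9), (11, 12), (15, 16)]


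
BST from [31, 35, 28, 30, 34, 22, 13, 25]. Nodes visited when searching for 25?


BST root = 31
Search for 25: compare at each node
Path: [31, 28, 22, 25]


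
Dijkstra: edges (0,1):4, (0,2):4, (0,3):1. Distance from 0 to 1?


Dijkstra from 0:
Distances: {0: 0, 1: 4, 2: 4, 3: 1}
Shortest distance to 1 = 4, path = [0, 1]


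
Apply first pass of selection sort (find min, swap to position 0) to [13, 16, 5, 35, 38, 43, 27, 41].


After one pass: [5, 16, 13, 35, 38, 43, 27, 41]


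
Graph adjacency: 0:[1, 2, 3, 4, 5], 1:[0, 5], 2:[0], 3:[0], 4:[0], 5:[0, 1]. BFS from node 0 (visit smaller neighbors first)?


BFS queue: start with [0]
Visit order: [0, 1, 2, 3, 4, 5]


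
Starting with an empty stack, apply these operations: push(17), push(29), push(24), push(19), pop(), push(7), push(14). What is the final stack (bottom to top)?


push(17) -> [17]
push(29) -> [17, 29]
push(24) -> [17, 29, 24]
push(19) -> [17, 29, 24, 19]
pop() returns 19 -> [17, 29, 24]
push(7) -> [17, 29, 24, 7]
push(14) -> [17, 29, 24, 7, 14]
Final stack (bottom to top): [17, 29, 24, 7, 14]


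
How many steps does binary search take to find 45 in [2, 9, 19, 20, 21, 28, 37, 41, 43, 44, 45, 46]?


Search for 45:
[0,11] mid=5 arr[5]=28
[6,11] mid=8 arr[8]=43
[9,11] mid=10 arr[10]=45
Total: 3 comparisons


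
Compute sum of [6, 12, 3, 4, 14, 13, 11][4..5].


Prefix sums: [0, 6, 18, 21, 25, 39, 52, 63]
Sum[4..5] = prefix[6] - prefix[4] = 52 - 25 = 27


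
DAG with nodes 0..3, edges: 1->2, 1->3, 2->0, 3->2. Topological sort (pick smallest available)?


Kahn's algorithm, process smallest node first
Order: [1, 3, 2, 0]


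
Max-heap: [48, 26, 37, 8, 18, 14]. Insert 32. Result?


Append 32: [48, 26, 37, 8, 18, 14, 32]
Bubble up: no swaps needed
Result: [48, 26, 37, 8, 18, 14, 32]


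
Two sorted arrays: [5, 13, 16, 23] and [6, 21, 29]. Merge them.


Compare heads, take smaller each step.
Merged: [5, 6, 13, 16, 21, 23, 29]


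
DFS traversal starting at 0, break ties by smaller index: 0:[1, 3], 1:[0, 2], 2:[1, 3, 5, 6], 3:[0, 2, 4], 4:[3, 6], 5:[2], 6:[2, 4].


DFS stack-based: start with [0]
Visit order: [0, 1, 2, 3, 4, 6, 5]


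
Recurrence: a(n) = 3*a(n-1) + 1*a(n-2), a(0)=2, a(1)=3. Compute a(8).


Build bottom-up:
...a(6)=1298, a(7)=4287, a(8)=3*4287+1*1298=14159


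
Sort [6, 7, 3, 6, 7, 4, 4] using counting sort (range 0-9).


Count array: [0, 0, 0, 1, 2, 0, 2, 2, 0, 0]
Reconstruct: [3, 4, 4, 6, 6, 7, 7]


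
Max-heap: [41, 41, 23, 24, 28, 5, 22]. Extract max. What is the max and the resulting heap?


Max = 41
Replace root with last, heapify down
Resulting heap: [41, 28, 23, 24, 22, 5]


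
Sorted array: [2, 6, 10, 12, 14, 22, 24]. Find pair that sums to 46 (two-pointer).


Two pointers: lo=0, hi=6
Found pair: (22, 24) summing to 46


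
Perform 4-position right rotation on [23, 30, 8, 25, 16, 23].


Right rotate by 4: [8, 25, 16, 23, 23, 30]


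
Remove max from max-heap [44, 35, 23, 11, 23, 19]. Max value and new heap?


Max = 44
Replace root with last, heapify down
Resulting heap: [35, 23, 23, 11, 19]


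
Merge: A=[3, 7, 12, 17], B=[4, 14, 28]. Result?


Compare heads, take smaller each step.
Merged: [3, 4, 7, 12, 14, 17, 28]


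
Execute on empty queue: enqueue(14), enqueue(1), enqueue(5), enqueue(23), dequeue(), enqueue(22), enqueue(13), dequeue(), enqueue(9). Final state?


enqueue(14) -> [14]
enqueue(1) -> [14, 1]
enqueue(5) -> [14, 1, 5]
enqueue(23) -> [14, 1, 5, 23]
dequeue() returns 14 -> [1, 5, 23]
enqueue(22) -> [1, 5, 23, 22]
enqueue(13) -> [1, 5, 23, 22, 13]
dequeue() returns 1 -> [5, 23, 22, 13]
enqueue(9) -> [5, 23, 22, 13, 9]
Final queue (front to back): [5, 23, 22, 13, 9]


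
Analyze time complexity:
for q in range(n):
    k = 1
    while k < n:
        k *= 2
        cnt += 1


Per nesting level: O(n) * O(log n) = O(n log n)
Complexity: O(n log n)


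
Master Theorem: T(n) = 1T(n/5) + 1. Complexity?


a=1, b=5, c=0. log_5(1)=0 = c=0. Case 2: O(n^c log n) = O(log n)
Complexity: O(log n)


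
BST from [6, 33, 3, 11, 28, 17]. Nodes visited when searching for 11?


BST root = 6
Search for 11: compare at each node
Path: [6, 33, 11]


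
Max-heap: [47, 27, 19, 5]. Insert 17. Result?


Append 17: [47, 27, 19, 5, 17]
Bubble up: no swaps needed
Result: [47, 27, 19, 5, 17]


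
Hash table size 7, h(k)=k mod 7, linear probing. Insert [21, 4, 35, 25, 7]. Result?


Insertions: 21->slot 0; 4->slot 4; 35->slot 1; 25->slot 5; 7->slot 2
Table: [21, 35, 7, None, 4, 25, None]


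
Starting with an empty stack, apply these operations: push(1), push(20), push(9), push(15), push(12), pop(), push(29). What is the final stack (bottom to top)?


push(1) -> [1]
push(20) -> [1, 20]
push(9) -> [1, 20, 9]
push(15) -> [1, 20, 9, 15]
push(12) -> [1, 20, 9, 15, 12]
pop() returns 12 -> [1, 20, 9, 15]
push(29) -> [1, 20, 9, 15, 29]
Final stack (bottom to top): [1, 20, 9, 15, 29]


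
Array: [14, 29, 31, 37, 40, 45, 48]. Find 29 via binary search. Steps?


Search for 29:
[0,6] mid=3 arr[3]=37
[0,2] mid=1 arr[1]=29
Total: 2 comparisons


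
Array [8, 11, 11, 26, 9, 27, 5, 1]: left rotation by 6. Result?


Left rotate by 6: [5, 1, 8, 11, 11, 26, 9, 27]


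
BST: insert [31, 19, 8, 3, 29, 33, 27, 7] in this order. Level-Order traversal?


Root = 31; build tree by BST insertion.
Level-Order traversal: [31, 19, 33, 8, 29, 3, 27, 7]


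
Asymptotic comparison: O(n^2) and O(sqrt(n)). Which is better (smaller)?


sublinear grows slower than quadratic
O(sqrt(n)) is asymptotically smaller; O(n^2) grows faster


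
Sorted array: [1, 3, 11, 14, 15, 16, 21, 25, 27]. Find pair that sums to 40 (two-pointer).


Two pointers: lo=0, hi=8
Found pair: (15, 25) summing to 40


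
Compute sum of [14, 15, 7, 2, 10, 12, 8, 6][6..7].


Prefix sums: [0, 14, 29, 36, 38, 48, 60, 68, 74]
Sum[6..7] = prefix[8] - prefix[6] = 74 - 60 = 14


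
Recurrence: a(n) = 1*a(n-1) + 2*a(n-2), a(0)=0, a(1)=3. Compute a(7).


Build bottom-up:
...a(5)=33, a(6)=63, a(7)=1*63+2*33=129


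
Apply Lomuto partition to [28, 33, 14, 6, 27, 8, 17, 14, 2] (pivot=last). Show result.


Elements <= 2 go left of pivot.
Result: [2, 33, 14, 6, 27, 8, 17, 14, 28], pivot at index 0


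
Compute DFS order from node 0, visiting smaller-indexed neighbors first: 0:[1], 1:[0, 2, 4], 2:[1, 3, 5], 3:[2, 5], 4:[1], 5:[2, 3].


DFS stack-based: start with [0]
Visit order: [0, 1, 2, 3, 5, 4]


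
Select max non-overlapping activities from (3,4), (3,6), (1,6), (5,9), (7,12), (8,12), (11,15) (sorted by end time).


Greedy: pick earliest-ending, then skip overlaps.
Selected (3 activities): [(3, 4), (5, 9), (11, 15)]


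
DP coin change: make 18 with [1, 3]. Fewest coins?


dp[0]=0; dp[i]=1+min(dp[i-c] for c in coins)
...dp[13]=5, dp[14]=6, dp[15]=5, dp[16]=6, dp[17]=7, dp[18]=6
Minimum coins for 18 = 6


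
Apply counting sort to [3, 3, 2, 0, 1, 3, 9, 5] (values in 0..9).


Count array: [1, 1, 1, 3, 0, 1, 0, 0, 0, 1]
Reconstruct: [0, 1, 2, 3, 3, 3, 5, 9]


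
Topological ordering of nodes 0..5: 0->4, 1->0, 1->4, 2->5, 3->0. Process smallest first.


Kahn's algorithm, process smallest node first
Order: [1, 2, 3, 0, 4, 5]


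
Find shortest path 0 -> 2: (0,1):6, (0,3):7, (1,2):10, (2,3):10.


Dijkstra from 0:
Distances: {0: 0, 1: 6, 2: 16, 3: 7}
Shortest distance to 2 = 16, path = [0, 1, 2]


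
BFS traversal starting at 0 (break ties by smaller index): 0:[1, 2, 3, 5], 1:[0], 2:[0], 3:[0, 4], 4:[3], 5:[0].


BFS queue: start with [0]
Visit order: [0, 1, 2, 3, 5, 4]


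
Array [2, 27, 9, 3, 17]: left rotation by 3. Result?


Left rotate by 3: [3, 17, 2, 27, 9]


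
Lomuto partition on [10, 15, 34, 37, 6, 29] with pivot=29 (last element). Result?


Elements <= 29 go left of pivot.
Result: [10, 15, 6, 29, 34, 37], pivot at index 3


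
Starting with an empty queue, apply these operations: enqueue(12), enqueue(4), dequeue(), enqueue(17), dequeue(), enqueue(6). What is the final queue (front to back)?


enqueue(12) -> [12]
enqueue(4) -> [12, 4]
dequeue() returns 12 -> [4]
enqueue(17) -> [4, 17]
dequeue() returns 4 -> [17]
enqueue(6) -> [17, 6]
Final queue (front to back): [17, 6]


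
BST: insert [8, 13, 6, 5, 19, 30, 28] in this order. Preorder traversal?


Root = 8; build tree by BST insertion.
Preorder traversal: [8, 6, 5, 13, 19, 30, 28]


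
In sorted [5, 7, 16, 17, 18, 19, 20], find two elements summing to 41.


Two pointers: lo=0, hi=6
No pair sums to 41


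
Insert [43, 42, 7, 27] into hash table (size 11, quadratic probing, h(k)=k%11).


Insertions: 43->slot 10; 42->slot 9; 7->slot 7; 27->slot 5
Table: [None, None, None, None, None, 27, None, 7, None, 42, 43]


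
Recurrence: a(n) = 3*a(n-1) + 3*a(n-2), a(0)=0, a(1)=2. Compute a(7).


Build bottom-up:
...a(5)=342, a(6)=1296, a(7)=3*1296+3*342=4914


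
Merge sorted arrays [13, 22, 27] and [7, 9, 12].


Compare heads, take smaller each step.
Merged: [7, 9, 12, 13, 22, 27]


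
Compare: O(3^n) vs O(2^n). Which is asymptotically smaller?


exponential grows slower than exponential (base 3)
O(2^n) is asymptotically smaller; O(3^n) grows faster


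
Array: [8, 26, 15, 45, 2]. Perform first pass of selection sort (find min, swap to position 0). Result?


After one pass: [2, 26, 15, 45, 8]


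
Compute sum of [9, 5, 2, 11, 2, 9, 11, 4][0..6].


Prefix sums: [0, 9, 14, 16, 27, 29, 38, 49, 53]
Sum[0..6] = prefix[7] - prefix[0] = 49 - 0 = 49


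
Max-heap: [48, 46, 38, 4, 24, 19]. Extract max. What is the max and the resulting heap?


Max = 48
Replace root with last, heapify down
Resulting heap: [46, 24, 38, 4, 19]


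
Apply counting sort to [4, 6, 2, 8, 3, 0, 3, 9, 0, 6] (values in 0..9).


Count array: [2, 0, 1, 2, 1, 0, 2, 0, 1, 1]
Reconstruct: [0, 0, 2, 3, 3, 4, 6, 6, 8, 9]


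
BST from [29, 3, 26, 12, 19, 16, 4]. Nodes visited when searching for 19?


BST root = 29
Search for 19: compare at each node
Path: [29, 3, 26, 12, 19]


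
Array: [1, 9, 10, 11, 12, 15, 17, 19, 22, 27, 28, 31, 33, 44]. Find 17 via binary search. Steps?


Search for 17:
[0,13] mid=6 arr[6]=17
Total: 1 comparisons


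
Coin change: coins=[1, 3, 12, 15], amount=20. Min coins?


dp[0]=0; dp[i]=1+min(dp[i-c] for c in coins)
...dp[15]=1, dp[16]=2, dp[17]=3, dp[18]=2, dp[19]=3, dp[20]=4
Minimum coins for 20 = 4


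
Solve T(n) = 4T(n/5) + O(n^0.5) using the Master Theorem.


a=4, b=5, c=0.5. log_5(4)=0.861 > c=0.5. Case 1: O(n^log_b(a)) = O(n^0.861)
Complexity: O(n^0.861)


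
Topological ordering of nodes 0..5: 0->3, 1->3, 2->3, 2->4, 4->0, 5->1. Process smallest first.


Kahn's algorithm, process smallest node first
Order: [2, 4, 0, 5, 1, 3]


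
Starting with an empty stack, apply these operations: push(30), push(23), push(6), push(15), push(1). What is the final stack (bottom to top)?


push(30) -> [30]
push(23) -> [30, 23]
push(6) -> [30, 23, 6]
push(15) -> [30, 23, 6, 15]
push(1) -> [30, 23, 6, 15, 1]
Final stack (bottom to top): [30, 23, 6, 15, 1]


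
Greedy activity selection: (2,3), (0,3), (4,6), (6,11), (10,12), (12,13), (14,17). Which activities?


Greedy: pick earliest-ending, then skip overlaps.
Selected (5 activities): [(2, 3), (4, 6), (6, 11), (12, 13), (14, 17)]


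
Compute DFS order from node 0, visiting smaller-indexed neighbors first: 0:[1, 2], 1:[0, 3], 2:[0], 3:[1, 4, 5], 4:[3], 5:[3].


DFS stack-based: start with [0]
Visit order: [0, 1, 3, 4, 5, 2]


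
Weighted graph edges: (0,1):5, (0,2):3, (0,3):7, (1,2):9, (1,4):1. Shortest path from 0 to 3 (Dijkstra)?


Dijkstra from 0:
Distances: {0: 0, 1: 5, 2: 3, 3: 7, 4: 6}
Shortest distance to 3 = 7, path = [0, 3]


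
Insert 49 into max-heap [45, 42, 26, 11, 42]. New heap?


Append 49: [45, 42, 26, 11, 42, 49]
Bubble up: swap idx 5(49) with idx 2(26); swap idx 2(49) with idx 0(45)
Result: [49, 42, 45, 11, 42, 26]


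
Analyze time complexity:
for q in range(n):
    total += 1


Per nesting level: O(n) = O(n)
Complexity: O(n)


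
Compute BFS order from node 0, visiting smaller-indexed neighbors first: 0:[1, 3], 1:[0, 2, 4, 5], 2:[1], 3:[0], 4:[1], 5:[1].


BFS queue: start with [0]
Visit order: [0, 1, 3, 2, 4, 5]


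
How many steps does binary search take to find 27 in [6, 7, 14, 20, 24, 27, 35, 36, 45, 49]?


Search for 27:
[0,9] mid=4 arr[4]=24
[5,9] mid=7 arr[7]=36
[5,6] mid=5 arr[5]=27
Total: 3 comparisons


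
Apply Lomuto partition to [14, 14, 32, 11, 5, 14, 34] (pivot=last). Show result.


Elements <= 34 go left of pivot.
Result: [14, 14, 32, 11, 5, 14, 34], pivot at index 6


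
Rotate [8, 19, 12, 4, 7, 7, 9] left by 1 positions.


Left rotate by 1: [19, 12, 4, 7, 7, 9, 8]


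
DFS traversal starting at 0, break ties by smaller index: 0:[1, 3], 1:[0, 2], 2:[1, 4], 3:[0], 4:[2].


DFS stack-based: start with [0]
Visit order: [0, 1, 2, 4, 3]


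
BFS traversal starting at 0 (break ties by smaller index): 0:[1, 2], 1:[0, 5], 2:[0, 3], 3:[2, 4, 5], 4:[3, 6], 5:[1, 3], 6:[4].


BFS queue: start with [0]
Visit order: [0, 1, 2, 5, 3, 4, 6]


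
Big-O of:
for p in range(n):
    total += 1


Per nesting level: O(n) = O(n)
Complexity: O(n)


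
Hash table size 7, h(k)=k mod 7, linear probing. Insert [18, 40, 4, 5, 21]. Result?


Insertions: 18->slot 4; 40->slot 5; 4->slot 6; 5->slot 0; 21->slot 1
Table: [5, 21, None, None, 18, 40, 4]


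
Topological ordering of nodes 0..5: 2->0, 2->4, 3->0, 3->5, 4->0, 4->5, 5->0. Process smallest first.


Kahn's algorithm, process smallest node first
Order: [1, 2, 3, 4, 5, 0]


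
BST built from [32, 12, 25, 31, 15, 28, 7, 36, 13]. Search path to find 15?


BST root = 32
Search for 15: compare at each node
Path: [32, 12, 25, 15]


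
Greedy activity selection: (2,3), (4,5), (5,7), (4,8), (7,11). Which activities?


Greedy: pick earliest-ending, then skip overlaps.
Selected (4 activities): [(2, 3), (4, 5), (5, 7), (7, 11)]


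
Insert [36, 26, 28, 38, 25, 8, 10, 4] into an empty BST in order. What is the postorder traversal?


Root = 36; build tree by BST insertion.
Postorder traversal: [4, 10, 8, 25, 28, 26, 38, 36]


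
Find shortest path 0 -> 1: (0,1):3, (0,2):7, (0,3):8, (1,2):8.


Dijkstra from 0:
Distances: {0: 0, 1: 3, 2: 7, 3: 8}
Shortest distance to 1 = 3, path = [0, 1]


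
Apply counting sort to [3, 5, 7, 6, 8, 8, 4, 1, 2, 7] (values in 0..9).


Count array: [0, 1, 1, 1, 1, 1, 1, 2, 2, 0]
Reconstruct: [1, 2, 3, 4, 5, 6, 7, 7, 8, 8]


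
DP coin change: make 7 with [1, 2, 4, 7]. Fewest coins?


dp[0]=0; dp[i]=1+min(dp[i-c] for c in coins)
...dp[2]=1, dp[3]=2, dp[4]=1, dp[5]=2, dp[6]=2, dp[7]=1
Minimum coins for 7 = 1


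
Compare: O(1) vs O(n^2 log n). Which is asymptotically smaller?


constant grows slower than n^2 log n
O(1) is asymptotically smaller; O(n^2 log n) grows faster


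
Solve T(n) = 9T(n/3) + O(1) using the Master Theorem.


a=9, b=3, c=0. log_3(9)=2 > c=0. Case 1: O(n^log_b(a)) = O(n^2)
Complexity: O(n^2)


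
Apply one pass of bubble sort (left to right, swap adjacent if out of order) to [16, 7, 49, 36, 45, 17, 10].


After one pass: [7, 16, 36, 45, 17, 10, 49]


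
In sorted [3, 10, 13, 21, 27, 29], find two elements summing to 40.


Two pointers: lo=0, hi=5
Found pair: (13, 27) summing to 40


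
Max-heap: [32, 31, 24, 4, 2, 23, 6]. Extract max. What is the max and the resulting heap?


Max = 32
Replace root with last, heapify down
Resulting heap: [31, 6, 24, 4, 2, 23]


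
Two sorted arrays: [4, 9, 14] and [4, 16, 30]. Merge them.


Compare heads, take smaller each step.
Merged: [4, 4, 9, 14, 16, 30]


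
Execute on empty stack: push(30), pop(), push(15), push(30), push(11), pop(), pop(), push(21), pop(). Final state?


push(30) -> [30]
pop() returns 30 -> []
push(15) -> [15]
push(30) -> [15, 30]
push(11) -> [15, 30, 11]
pop() returns 11 -> [15, 30]
pop() returns 30 -> [15]
push(21) -> [15, 21]
pop() returns 21 -> [15]
Final stack (bottom to top): [15]


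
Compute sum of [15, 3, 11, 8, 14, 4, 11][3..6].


Prefix sums: [0, 15, 18, 29, 37, 51, 55, 66]
Sum[3..6] = prefix[7] - prefix[3] = 66 - 29 = 37


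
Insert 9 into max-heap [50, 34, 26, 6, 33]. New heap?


Append 9: [50, 34, 26, 6, 33, 9]
Bubble up: no swaps needed
Result: [50, 34, 26, 6, 33, 9]


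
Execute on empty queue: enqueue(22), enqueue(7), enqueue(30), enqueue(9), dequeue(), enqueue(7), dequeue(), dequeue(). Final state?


enqueue(22) -> [22]
enqueue(7) -> [22, 7]
enqueue(30) -> [22, 7, 30]
enqueue(9) -> [22, 7, 30, 9]
dequeue() returns 22 -> [7, 30, 9]
enqueue(7) -> [7, 30, 9, 7]
dequeue() returns 7 -> [30, 9, 7]
dequeue() returns 30 -> [9, 7]
Final queue (front to back): [9, 7]


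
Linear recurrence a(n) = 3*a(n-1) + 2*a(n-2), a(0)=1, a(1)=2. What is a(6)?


Build bottom-up:
...a(4)=100, a(5)=356, a(6)=3*356+2*100=1268


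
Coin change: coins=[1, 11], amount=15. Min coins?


dp[0]=0; dp[i]=1+min(dp[i-c] for c in coins)
...dp[10]=10, dp[11]=1, dp[12]=2, dp[13]=3, dp[14]=4, dp[15]=5
Minimum coins for 15 = 5


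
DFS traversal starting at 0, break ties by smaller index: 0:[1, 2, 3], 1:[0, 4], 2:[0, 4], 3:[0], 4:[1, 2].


DFS stack-based: start with [0]
Visit order: [0, 1, 4, 2, 3]


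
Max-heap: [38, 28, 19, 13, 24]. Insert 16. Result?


Append 16: [38, 28, 19, 13, 24, 16]
Bubble up: no swaps needed
Result: [38, 28, 19, 13, 24, 16]


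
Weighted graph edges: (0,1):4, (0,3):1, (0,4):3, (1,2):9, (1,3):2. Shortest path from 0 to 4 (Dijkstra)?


Dijkstra from 0:
Distances: {0: 0, 1: 3, 2: 12, 3: 1, 4: 3}
Shortest distance to 4 = 3, path = [0, 4]


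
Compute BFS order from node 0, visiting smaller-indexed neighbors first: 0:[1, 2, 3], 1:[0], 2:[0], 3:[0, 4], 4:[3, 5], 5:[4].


BFS queue: start with [0]
Visit order: [0, 1, 2, 3, 4, 5]


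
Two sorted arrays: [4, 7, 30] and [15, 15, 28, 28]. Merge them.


Compare heads, take smaller each step.
Merged: [4, 7, 15, 15, 28, 28, 30]


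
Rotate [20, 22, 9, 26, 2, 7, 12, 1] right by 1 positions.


Right rotate by 1: [1, 20, 22, 9, 26, 2, 7, 12]


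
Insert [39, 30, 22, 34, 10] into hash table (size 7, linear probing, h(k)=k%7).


Insertions: 39->slot 4; 30->slot 2; 22->slot 1; 34->slot 6; 10->slot 3
Table: [None, 22, 30, 10, 39, None, 34]


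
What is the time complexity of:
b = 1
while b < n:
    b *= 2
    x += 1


Per nesting level: O(log n) = O(log n)
Complexity: O(log n)


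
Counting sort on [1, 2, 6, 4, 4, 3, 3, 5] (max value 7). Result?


Count array: [0, 1, 1, 2, 2, 1, 1, 0]
Reconstruct: [1, 2, 3, 3, 4, 4, 5, 6]


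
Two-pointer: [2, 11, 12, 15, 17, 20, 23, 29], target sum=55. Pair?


Two pointers: lo=0, hi=7
No pair sums to 55


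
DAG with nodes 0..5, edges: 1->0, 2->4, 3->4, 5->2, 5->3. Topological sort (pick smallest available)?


Kahn's algorithm, process smallest node first
Order: [1, 0, 5, 2, 3, 4]


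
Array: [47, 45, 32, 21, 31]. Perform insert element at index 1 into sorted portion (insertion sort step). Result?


After one pass: [45, 47, 32, 21, 31]


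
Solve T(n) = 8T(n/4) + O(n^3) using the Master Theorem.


a=8, b=4, c=3. log_4(8)=1.5 < c=3. Case 3: O(n^c) = O(n^3)
Complexity: O(n^3)


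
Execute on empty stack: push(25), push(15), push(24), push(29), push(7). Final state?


push(25) -> [25]
push(15) -> [25, 15]
push(24) -> [25, 15, 24]
push(29) -> [25, 15, 24, 29]
push(7) -> [25, 15, 24, 29, 7]
Final stack (bottom to top): [25, 15, 24, 29, 7]


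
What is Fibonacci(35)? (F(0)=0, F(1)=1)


F(n)=F(n-1)+F(n-2)
...F(33)=3524578, F(34)=5702887, F(35)=9227465


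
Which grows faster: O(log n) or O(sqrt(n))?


logarithmic grows slower than sublinear
O(log n) is asymptotically smaller; O(sqrt(n)) grows faster


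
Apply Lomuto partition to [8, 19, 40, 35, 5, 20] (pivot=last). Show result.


Elements <= 20 go left of pivot.
Result: [8, 19, 5, 20, 40, 35], pivot at index 3


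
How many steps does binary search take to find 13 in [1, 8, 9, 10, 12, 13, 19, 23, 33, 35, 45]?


Search for 13:
[0,10] mid=5 arr[5]=13
Total: 1 comparisons


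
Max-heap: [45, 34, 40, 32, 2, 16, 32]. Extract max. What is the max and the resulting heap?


Max = 45
Replace root with last, heapify down
Resulting heap: [40, 34, 32, 32, 2, 16]


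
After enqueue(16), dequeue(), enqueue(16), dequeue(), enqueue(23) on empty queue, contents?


enqueue(16) -> [16]
dequeue() returns 16 -> []
enqueue(16) -> [16]
dequeue() returns 16 -> []
enqueue(23) -> [23]
Final queue (front to back): [23]


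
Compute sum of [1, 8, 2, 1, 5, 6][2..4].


Prefix sums: [0, 1, 9, 11, 12, 17, 23]
Sum[2..4] = prefix[5] - prefix[2] = 17 - 9 = 8


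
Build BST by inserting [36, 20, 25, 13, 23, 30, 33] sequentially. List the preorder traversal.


Root = 36; build tree by BST insertion.
Preorder traversal: [36, 20, 13, 25, 23, 30, 33]


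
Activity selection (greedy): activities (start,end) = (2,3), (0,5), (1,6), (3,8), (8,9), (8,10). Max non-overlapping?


Greedy: pick earliest-ending, then skip overlaps.
Selected (3 activities): [(2, 3), (3, 8), (8, 9)]


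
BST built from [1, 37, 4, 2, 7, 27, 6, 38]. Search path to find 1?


BST root = 1
Search for 1: compare at each node
Path: [1]


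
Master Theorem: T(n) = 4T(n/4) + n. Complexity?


a=4, b=4, c=1. log_4(4)=1 = c=1. Case 2: O(n^c log n) = O(n log n)
Complexity: O(n log n)


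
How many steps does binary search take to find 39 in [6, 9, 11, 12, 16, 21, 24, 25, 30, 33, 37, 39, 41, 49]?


Search for 39:
[0,13] mid=6 arr[6]=24
[7,13] mid=10 arr[10]=37
[11,13] mid=12 arr[12]=41
[11,11] mid=11 arr[11]=39
Total: 4 comparisons


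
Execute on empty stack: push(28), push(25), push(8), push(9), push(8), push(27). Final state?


push(28) -> [28]
push(25) -> [28, 25]
push(8) -> [28, 25, 8]
push(9) -> [28, 25, 8, 9]
push(8) -> [28, 25, 8, 9, 8]
push(27) -> [28, 25, 8, 9, 8, 27]
Final stack (bottom to top): [28, 25, 8, 9, 8, 27]


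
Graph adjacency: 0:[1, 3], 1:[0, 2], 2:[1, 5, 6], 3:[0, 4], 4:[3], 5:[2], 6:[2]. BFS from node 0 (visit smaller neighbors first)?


BFS queue: start with [0]
Visit order: [0, 1, 3, 2, 4, 5, 6]


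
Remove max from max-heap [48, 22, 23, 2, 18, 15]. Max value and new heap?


Max = 48
Replace root with last, heapify down
Resulting heap: [23, 22, 15, 2, 18]


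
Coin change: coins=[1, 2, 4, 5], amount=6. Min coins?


dp[0]=0; dp[i]=1+min(dp[i-c] for c in coins)
...dp[1]=1, dp[2]=1, dp[3]=2, dp[4]=1, dp[5]=1, dp[6]=2
Minimum coins for 6 = 2


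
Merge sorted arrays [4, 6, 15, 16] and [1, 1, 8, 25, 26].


Compare heads, take smaller each step.
Merged: [1, 1, 4, 6, 8, 15, 16, 25, 26]


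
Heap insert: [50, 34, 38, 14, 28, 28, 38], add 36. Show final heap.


Append 36: [50, 34, 38, 14, 28, 28, 38, 36]
Bubble up: swap idx 7(36) with idx 3(14); swap idx 3(36) with idx 1(34)
Result: [50, 36, 38, 34, 28, 28, 38, 14]


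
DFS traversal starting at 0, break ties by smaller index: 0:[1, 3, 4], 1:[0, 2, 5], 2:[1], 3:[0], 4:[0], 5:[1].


DFS stack-based: start with [0]
Visit order: [0, 1, 2, 5, 3, 4]


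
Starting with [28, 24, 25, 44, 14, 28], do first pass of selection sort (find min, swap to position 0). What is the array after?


After one pass: [14, 24, 25, 44, 28, 28]


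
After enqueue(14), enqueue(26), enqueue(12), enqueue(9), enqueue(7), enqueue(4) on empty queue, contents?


enqueue(14) -> [14]
enqueue(26) -> [14, 26]
enqueue(12) -> [14, 26, 12]
enqueue(9) -> [14, 26, 12, 9]
enqueue(7) -> [14, 26, 12, 9, 7]
enqueue(4) -> [14, 26, 12, 9, 7, 4]
Final queue (front to back): [14, 26, 12, 9, 7, 4]


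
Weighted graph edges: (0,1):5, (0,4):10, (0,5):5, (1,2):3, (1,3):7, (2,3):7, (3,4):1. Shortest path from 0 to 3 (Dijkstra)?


Dijkstra from 0:
Distances: {0: 0, 1: 5, 2: 8, 3: 11, 4: 10, 5: 5}
Shortest distance to 3 = 11, path = [0, 4, 3]


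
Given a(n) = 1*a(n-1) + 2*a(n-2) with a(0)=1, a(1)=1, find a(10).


Build bottom-up:
...a(8)=171, a(9)=341, a(10)=1*341+2*171=683


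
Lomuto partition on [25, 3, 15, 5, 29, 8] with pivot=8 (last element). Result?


Elements <= 8 go left of pivot.
Result: [3, 5, 8, 25, 29, 15], pivot at index 2


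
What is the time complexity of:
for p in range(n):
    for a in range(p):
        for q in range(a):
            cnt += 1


Per nesting level: O(n) * O(n) [triangular over p] * O(n) [triangular over a] = O(n^3)
Complexity: O(n^3)


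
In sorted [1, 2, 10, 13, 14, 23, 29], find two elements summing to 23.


Two pointers: lo=0, hi=6
Found pair: (10, 13) summing to 23


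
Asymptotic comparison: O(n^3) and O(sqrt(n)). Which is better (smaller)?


sublinear grows slower than cubic
O(sqrt(n)) is asymptotically smaller; O(n^3) grows faster


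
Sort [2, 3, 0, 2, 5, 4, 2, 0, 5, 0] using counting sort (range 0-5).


Count array: [3, 0, 3, 1, 1, 2]
Reconstruct: [0, 0, 0, 2, 2, 2, 3, 4, 5, 5]


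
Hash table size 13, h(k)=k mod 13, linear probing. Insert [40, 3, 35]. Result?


Insertions: 40->slot 1; 3->slot 3; 35->slot 9
Table: [None, 40, None, 3, None, None, None, None, None, 35, None, None, None]


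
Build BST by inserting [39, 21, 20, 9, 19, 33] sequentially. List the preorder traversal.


Root = 39; build tree by BST insertion.
Preorder traversal: [39, 21, 20, 9, 19, 33]


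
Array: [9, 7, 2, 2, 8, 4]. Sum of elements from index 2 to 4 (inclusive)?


Prefix sums: [0, 9, 16, 18, 20, 28, 32]
Sum[2..4] = prefix[5] - prefix[2] = 28 - 16 = 12


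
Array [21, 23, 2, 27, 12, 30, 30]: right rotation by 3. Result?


Right rotate by 3: [12, 30, 30, 21, 23, 2, 27]


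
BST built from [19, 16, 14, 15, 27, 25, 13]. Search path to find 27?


BST root = 19
Search for 27: compare at each node
Path: [19, 27]


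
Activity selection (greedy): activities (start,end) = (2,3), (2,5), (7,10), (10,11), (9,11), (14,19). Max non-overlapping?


Greedy: pick earliest-ending, then skip overlaps.
Selected (4 activities): [(2, 3), (7, 10), (10, 11), (14, 19)]


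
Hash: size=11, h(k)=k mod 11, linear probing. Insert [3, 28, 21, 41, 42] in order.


Insertions: 3->slot 3; 28->slot 6; 21->slot 10; 41->slot 8; 42->slot 9
Table: [None, None, None, 3, None, None, 28, None, 41, 42, 21]


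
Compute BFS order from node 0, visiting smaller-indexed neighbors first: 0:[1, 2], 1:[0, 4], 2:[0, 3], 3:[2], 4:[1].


BFS queue: start with [0]
Visit order: [0, 1, 2, 4, 3]


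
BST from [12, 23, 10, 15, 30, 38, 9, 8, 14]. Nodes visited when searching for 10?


BST root = 12
Search for 10: compare at each node
Path: [12, 10]


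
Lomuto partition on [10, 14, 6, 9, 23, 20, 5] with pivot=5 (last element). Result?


Elements <= 5 go left of pivot.
Result: [5, 14, 6, 9, 23, 20, 10], pivot at index 0


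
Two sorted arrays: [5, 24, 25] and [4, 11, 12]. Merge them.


Compare heads, take smaller each step.
Merged: [4, 5, 11, 12, 24, 25]


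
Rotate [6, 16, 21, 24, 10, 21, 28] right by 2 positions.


Right rotate by 2: [21, 28, 6, 16, 21, 24, 10]
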